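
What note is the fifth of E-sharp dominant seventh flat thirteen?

B-sharp

E-sharp dominant seventh flat thirteen is built on E-sharp; its 5th is a perfect 5th above the root.
A fifth above E uses the letter B, and the perfect 5th above E-sharp is B-sharp.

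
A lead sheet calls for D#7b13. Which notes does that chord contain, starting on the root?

D#7b13 is a dominant seventh flat thirteen built on D#.
- root: D#
- major 3rd: F##
- perfect 5th: A#
- minor 7th: C#
- minor 13th: B

D# – F## – A# – C# – B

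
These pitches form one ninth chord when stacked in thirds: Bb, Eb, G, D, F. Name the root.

Stacking in thirds gives Eb – G – Bb – D – F, so Eb is the root — Eb major ninth.

Eb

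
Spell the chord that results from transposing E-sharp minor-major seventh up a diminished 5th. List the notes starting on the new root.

E-sharp up a diminished 5th → B. New chord: B minor-major seventh.
B — root
D — minor 3rd
F-sharp — perfect 5th
A-sharp — major 7th

B  D  F-sharp  A-sharp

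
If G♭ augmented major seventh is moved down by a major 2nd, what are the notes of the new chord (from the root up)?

F-flat, A-flat, C, E-flat

A major 2nd down from G-flat is F-flat, so the new chord is F-flat augmented major seventh.
F-flat — root
A-flat — major 3rd
C — augmented 5th
E-flat — major 7th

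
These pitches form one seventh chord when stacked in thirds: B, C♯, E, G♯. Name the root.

C♯

Arranged so that each adjacent pair is a third by letter name: C♯ – E – G♯ – B.
The bottom of that stack, C♯, is the root (this is C♯ minor seventh).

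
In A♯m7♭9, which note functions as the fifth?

E♯

Root of A♯m7♭9 = A♯. The 5th is a perfect 5th: A♯ up a perfect 5th → E♯.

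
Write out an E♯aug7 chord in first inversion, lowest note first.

E♯aug7 = E#–G##–B##–D#; first inversion → third (G##) lowest.

G##, B##, D#, E#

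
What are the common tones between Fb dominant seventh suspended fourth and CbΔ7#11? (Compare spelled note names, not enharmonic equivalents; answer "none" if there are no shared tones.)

Cb

Fb dominant seventh suspended fourth = Fb, Bbb, Cb, Ebb.
CbΔ7#11 = Cb, Eb, Gb, Bb, F.
Shared: Cb.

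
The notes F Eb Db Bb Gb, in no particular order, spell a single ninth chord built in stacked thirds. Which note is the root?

Eb

Stacking in thirds gives Eb – Gb – Bb – Db – F, so Eb is the root — Eb minor ninth.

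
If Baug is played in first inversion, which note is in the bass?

Baug = B–D#–F##. First inversion → third in the bass = D#.

D#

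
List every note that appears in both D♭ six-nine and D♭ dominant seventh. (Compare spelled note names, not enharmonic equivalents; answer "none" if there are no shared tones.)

D♭ six-nine: D-flat F A-flat B-flat E-flat
D♭ dominant seventh: D-flat F A-flat C-flat
Common to both → D-flat, F, A-flat.

D-flat, F, A-flat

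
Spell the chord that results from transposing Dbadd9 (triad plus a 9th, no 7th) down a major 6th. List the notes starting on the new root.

Transposed root: D♭ → F♭ (major 6th down). So we spell F♭ added-ninth:
root → F♭
3rd (major 3rd) → A♭
5th (perfect 5th) → C♭
9th (major 9th) → G♭

F♭ A♭ C♭ G♭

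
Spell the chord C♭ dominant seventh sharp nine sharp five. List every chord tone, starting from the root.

C♭ dominant seventh sharp nine sharp five: dominant seventh sharp nine sharp five on C-flat.
root → C-flat
3rd (major 3rd) → E-flat
5th (augmented 5th) → G
7th (minor 7th) → B-double-flat
9th (augmented 9th) → D

C-flat, E-flat, G, B-double-flat, D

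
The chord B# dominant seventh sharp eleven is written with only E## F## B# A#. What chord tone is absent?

D##

B# dominant seventh sharp eleven = B#, D##, F##, A#, E##. The voicing lacks the 3rd (major 3rd), D##.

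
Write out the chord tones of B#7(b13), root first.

B#  D##  F##  A#  G#

B#7(b13) is a dominant seventh flat thirteen built on B#.
B# — root
D## — major 3rd
F## — perfect 5th
A# — minor 7th
G# — minor 13th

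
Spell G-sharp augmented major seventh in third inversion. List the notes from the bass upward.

F-double-sharp, G-sharp, B-sharp, D-double-sharp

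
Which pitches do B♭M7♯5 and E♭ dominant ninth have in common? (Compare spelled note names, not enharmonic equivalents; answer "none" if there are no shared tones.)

Bb

B♭M7♯5: Bb D F# A
E♭ dominant ninth: Eb G Bb Db F
Common to both → Bb.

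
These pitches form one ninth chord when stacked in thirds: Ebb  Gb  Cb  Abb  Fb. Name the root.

Arranged so that each adjacent pair is a third by letter name: Fb – Abb – Cb – Ebb – Gb.
The bottom of that stack, Fb, is the root (this is Fb minor ninth).

Fb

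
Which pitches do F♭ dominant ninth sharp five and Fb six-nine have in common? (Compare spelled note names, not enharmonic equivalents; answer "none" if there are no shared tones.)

F-flat  A-flat  G-flat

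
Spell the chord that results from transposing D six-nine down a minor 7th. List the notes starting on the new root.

E, G-sharp, B, C-sharp, F-sharp

A minor 7th down from D is E, so the new chord is E six-nine.
E — root
G-sharp — major 3rd
B — perfect 5th
C-sharp — major 6th
F-sharp — major 9th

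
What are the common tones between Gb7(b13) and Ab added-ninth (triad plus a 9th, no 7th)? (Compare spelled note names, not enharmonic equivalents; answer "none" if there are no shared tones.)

Gb7(b13): Gb Bb Db Fb Ebb
Ab added-ninth: Ab C Eb Bb
Common to both → Bb.

Bb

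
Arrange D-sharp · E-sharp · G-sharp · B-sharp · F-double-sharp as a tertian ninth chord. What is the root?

E-sharp

Arranged so that each adjacent pair is a third by letter name: E-sharp – G-sharp – B-sharp – D-sharp – F-double-sharp.
The bottom of that stack, E-sharp, is the root (this is E-sharp minor ninth).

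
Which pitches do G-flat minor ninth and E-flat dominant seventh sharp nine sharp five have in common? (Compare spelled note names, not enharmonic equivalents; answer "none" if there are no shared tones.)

G-flat minor ninth = Gb, Bbb, Db, Fb, Ab.
E-flat dominant seventh sharp nine sharp five = Eb, G, B, Db, F#.
Shared: Db.

Db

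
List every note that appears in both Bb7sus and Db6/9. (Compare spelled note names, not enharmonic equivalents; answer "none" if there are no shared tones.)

Bb7sus: Bb Eb F Ab
Db6/9: Db F Ab Bb Eb
Common to both → Bb, Eb, F, Ab.

Bb, Eb, F, Ab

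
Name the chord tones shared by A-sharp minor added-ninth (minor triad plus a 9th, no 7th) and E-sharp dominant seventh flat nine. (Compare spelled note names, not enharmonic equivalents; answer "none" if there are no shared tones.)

E#  B#

A-sharp minor added-ninth = A#, C#, E#, B#.
E-sharp dominant seventh flat nine = E#, G##, B#, D#, F#.
Shared: E#, B#.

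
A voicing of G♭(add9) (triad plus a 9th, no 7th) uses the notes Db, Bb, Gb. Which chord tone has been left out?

G♭(add9) = Gb, Bb, Db, Ab. The voicing lacks the 9th (major 9th), Ab.

Ab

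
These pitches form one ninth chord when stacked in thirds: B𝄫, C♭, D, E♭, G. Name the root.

C♭

Arranged so that each adjacent pair is a third by letter name: C♭ – E♭ – G – B𝄫 – D.
The bottom of that stack, C♭, is the root (this is C♭ dominant seventh sharp nine sharp five).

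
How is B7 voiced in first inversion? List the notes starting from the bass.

D♯, F♯, A, B

B7 = B–D♯–F♯–A; first inversion → third (D♯) lowest.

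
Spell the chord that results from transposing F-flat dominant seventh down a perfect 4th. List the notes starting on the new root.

C-flat E-flat G-flat B-double-flat

Transposed root: F-flat → C-flat (perfect 4th down). So we spell C-flat dominant seventh:
- root: C-flat
- major 3rd: E-flat
- perfect 5th: G-flat
- minor 7th: B-double-flat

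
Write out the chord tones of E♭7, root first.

E♭7 is a dominant seventh built on Eb.
Eb — root
G — major 3rd
Bb — perfect 5th
Db — minor 7th

Eb – G – Bb – Db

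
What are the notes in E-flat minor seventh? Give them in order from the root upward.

E-flat minor seventh is a minor seventh built on E-flat.
- root: E-flat
- minor 3rd: G-flat
- perfect 5th: B-flat
- minor 7th: D-flat

E-flat, G-flat, B-flat, D-flat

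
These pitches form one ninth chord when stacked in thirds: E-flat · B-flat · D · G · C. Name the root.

Arranged so that each adjacent pair is a third by letter name: C – E-flat – G – B-flat – D.
The bottom of that stack, C, is the root (this is C minor ninth).

C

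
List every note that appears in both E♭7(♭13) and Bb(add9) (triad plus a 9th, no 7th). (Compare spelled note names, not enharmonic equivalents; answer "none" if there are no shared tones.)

E♭7(♭13) = Eb, G, Bb, Db, Cb.
Bb(add9) = Bb, D, F, C.
Shared: Bb.

Bb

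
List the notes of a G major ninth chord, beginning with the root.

Root G, quality major ninth:
G — root
B — major 3rd
D — perfect 5th
F-sharp — major 7th
A — major 9th

G  B  D  F-sharp  A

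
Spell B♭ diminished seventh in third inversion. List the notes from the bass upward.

A-double-flat B-flat D-flat F-flat

In root position, B♭ diminished seventh is B-flat–D-flat–F-flat–A-double-flat.
Third inversion puts the seventh (A-double-flat) in the bass.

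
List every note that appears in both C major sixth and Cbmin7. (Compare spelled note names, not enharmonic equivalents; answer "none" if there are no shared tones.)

C major sixth = C, E, G, A.
Cbmin7 = Cb, Ebb, Gb, Bbb.
Shared: none.

none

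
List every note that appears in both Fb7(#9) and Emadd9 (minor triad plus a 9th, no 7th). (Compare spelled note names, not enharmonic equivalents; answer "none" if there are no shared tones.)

Fb7(#9) = Fb, Ab, Cb, Ebb, G.
Emadd9 = E, G, B, F#.
Shared: G.

G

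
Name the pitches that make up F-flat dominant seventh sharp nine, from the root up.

F-flat, A-flat, C-flat, E-double-flat, G

F-flat dominant seventh sharp nine is a dominant seventh sharp nine built on F-flat.
root → F-flat
3rd (major 3rd) → A-flat
5th (perfect 5th) → C-flat
7th (minor 7th) → E-double-flat
9th (augmented 9th) → G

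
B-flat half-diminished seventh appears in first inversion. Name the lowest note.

B-flat half-diminished seventh in root position is B-flat–D-flat–F-flat–A-flat.
First inversion places the third in the bass, which is D-flat.

D-flat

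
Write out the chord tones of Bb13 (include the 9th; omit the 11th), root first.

Bb, D, F, Ab, C, G

Bb13 is a dominant thirteenth built on Bb.
Root: Bb
Major 3rd (3rd): D
Perfect 5th (5th): F
Minor 7th (7th): Ab
Major 9th (9th): C
Major 13th (13th): G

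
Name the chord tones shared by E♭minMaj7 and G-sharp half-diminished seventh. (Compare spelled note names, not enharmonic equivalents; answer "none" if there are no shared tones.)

E♭minMaj7 = E♭, G♭, B♭, D.
G-sharp half-diminished seventh = G♯, B, D, F♯.
Shared: D.

D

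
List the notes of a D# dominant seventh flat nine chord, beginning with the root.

D# dominant seventh flat nine is a dominant seventh flat nine built on D♯.
Root: D♯
Major 3rd (3rd): F𝄪
Perfect 5th (5th): A♯
Minor 7th (7th): C♯
Minor 9th (9th): E

D♯ F𝄪 A♯ C♯ E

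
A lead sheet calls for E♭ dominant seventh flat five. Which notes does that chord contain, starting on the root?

Eb, G, Bbb, Db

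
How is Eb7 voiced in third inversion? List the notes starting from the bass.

Eb7 = Eb–G–Bb–Db; third inversion → seventh (Db) lowest.

Db – Eb – G – Bb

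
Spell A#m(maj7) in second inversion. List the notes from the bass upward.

In root position, A#m(maj7) is A#–C#–E#–G##.
Second inversion puts the fifth (E#) in the bass.

E# G## A# C#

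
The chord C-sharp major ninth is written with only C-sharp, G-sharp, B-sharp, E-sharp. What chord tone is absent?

D-sharp

C-sharp major ninth = C-sharp, E-sharp, G-sharp, B-sharp, D-sharp. The voicing lacks the 9th (major 9th), D-sharp.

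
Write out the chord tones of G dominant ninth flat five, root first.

G, B, D-flat, F, A

G dominant ninth flat five is a dominant ninth flat five built on G.
- root: G
- major 3rd: B
- diminished 5th: D-flat
- minor 7th: F
- major 9th: A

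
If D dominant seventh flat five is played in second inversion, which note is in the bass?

Ab

D dominant seventh flat five in root position is D–F#–Ab–C.
Second inversion places the fifth in the bass, which is Ab.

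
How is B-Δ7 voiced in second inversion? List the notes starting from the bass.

F#  A#  B  D

In root position, B-Δ7 is B–D–F#–A#.
Second inversion puts the fifth (F#) in the bass.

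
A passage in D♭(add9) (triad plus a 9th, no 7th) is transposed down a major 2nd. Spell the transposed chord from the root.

Cb  Eb  Gb  Db

Db down a major 2nd → Cb. New chord: Cb added-ninth.
Root: Cb
Major 3rd (3rd): Eb
Perfect 5th (5th): Gb
Major 9th (9th): Db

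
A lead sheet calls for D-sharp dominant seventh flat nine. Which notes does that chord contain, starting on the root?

D-sharp dominant seventh flat nine: dominant seventh flat nine on D#.
- root: D#
- major 3rd: F##
- perfect 5th: A#
- minor 7th: C#
- minor 9th: E

D#, F##, A#, C#, E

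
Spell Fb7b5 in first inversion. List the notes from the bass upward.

In root position, Fb7b5 is Fb–Ab–Cbb–Ebb.
First inversion puts the third (Ab) in the bass.

Ab  Cbb  Ebb  Fb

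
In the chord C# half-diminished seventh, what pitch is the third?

C# half-diminished seventh is built on C-sharp; its 3rd is a minor 3rd above the root.
A third above C uses the letter E, and the minor 3rd above C-sharp is E.

E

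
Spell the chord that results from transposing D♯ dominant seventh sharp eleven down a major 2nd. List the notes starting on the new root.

A major 2nd down from D-sharp is C-sharp, so the new chord is C-sharp dominant seventh sharp eleven.
- root: C-sharp
- major 3rd: E-sharp
- perfect 5th: G-sharp
- minor 7th: B
- augmented 11th: F-double-sharp

C-sharp, E-sharp, G-sharp, B, F-double-sharp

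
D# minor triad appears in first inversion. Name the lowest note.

F#

D# minor triad = D#–F#–A#. First inversion → third in the bass = F#.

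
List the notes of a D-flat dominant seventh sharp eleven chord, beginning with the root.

D♭, F, A♭, C♭, G

D-flat dominant seventh sharp eleven is a dominant seventh sharp eleven built on D♭.
root → D♭
3rd (major 3rd) → F
5th (perfect 5th) → A♭
7th (minor 7th) → C♭
11th (augmented 11th) → G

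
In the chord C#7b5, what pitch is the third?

Root of C#7b5 = C#. The 3rd is a major 3rd: C# up a major 3rd → E#.

E#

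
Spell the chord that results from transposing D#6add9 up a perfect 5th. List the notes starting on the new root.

A perfect 5th up from D♯ is A♯, so the new chord is A♯ six-nine.
root → A♯
3rd (major 3rd) → C𝄪
5th (perfect 5th) → E♯
6th (major 6th) → F𝄪
9th (major 9th) → B♯

A♯ – C𝄪 – E♯ – F𝄪 – B♯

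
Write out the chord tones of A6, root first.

A  C#  E  F#

A6: major sixth on A.
- root: A
- major 3rd: C#
- perfect 5th: E
- major 6th: F#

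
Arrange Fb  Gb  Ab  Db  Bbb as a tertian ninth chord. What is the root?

Stacking in thirds gives Gb – Bbb – Db – Fb – Ab, so Gb is the root — Gb minor ninth.

Gb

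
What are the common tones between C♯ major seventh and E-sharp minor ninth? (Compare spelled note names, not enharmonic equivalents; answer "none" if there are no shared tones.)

E-sharp G-sharp B-sharp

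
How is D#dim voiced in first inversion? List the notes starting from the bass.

F# A D#

D#dim = D#–F#–A; first inversion → third (F#) lowest.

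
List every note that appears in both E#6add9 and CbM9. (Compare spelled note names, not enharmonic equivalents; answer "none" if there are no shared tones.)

none

E#6add9: E# G## B# C## F##
CbM9: Cb Eb Gb Bb Db
Common to both → none.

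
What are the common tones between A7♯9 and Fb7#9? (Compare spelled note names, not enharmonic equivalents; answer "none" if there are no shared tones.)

G

A7♯9: A C# E G B#
Fb7#9: Fb Ab Cb Ebb G
Common to both → G.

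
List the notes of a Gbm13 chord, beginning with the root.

Gb – Bbb – Db – Fb – Ab – Cb – Eb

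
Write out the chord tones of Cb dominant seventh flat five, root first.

C-flat, E-flat, G-double-flat, B-double-flat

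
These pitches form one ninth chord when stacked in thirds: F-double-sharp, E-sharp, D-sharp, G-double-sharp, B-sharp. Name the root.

E-sharp

Stacking in thirds gives E-sharp – G-double-sharp – B-sharp – D-sharp – F-double-sharp, so E-sharp is the root — E-sharp dominant ninth.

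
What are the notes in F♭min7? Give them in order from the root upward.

F♭min7: minor seventh on F♭.
Root: F♭
Minor 3rd (3rd): A𝄫
Perfect 5th (5th): C♭
Minor 7th (7th): E𝄫

F♭ A𝄫 C♭ E𝄫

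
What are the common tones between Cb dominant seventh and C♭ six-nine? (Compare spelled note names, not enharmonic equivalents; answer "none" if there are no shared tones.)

C-flat  E-flat  G-flat

Cb dominant seventh: C-flat E-flat G-flat B-double-flat
C♭ six-nine: C-flat E-flat G-flat A-flat D-flat
Common to both → C-flat, E-flat, G-flat.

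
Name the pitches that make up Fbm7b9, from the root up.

Fb, Abb, Cb, Ebb, Gbb

Fbm7b9 is a minor seventh flat nine built on Fb.
Root: Fb
Minor 3rd (3rd): Abb
Perfect 5th (5th): Cb
Minor 7th (7th): Ebb
Minor 9th (9th): Gbb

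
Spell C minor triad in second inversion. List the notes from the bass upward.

G C Eb

C minor triad = C–Eb–G; second inversion → fifth (G) lowest.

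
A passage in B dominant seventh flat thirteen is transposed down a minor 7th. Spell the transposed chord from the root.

C# – E# – G# – B – A

Transposed root: B → C# (minor 7th down). So we spell C# dominant seventh flat thirteen:
Root: C#
Major 3rd (3rd): E#
Perfect 5th (5th): G#
Minor 7th (7th): B
Minor 13th (13th): A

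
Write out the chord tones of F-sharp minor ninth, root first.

F-sharp minor ninth is a minor ninth built on F-sharp.
root → F-sharp
3rd (minor 3rd) → A
5th (perfect 5th) → C-sharp
7th (minor 7th) → E
9th (major 9th) → G-sharp

F-sharp, A, C-sharp, E, G-sharp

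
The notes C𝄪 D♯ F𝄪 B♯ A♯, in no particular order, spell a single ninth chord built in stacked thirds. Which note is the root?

B♯

Stacking in thirds gives B♯ – D♯ – F𝄪 – A♯ – C𝄪, so B♯ is the root — B♯ minor ninth.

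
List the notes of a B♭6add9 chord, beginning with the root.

Bb, D, F, G, C

Root Bb, quality six-nine:
Bb — root
D — major 3rd
F — perfect 5th
G — major 6th
C — major 9th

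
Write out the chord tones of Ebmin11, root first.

Eb – Gb – Bb – Db – F – Ab

Root Eb, quality minor eleventh:
Root: Eb
Minor 3rd (3rd): Gb
Perfect 5th (5th): Bb
Minor 7th (7th): Db
Major 9th (9th): F
Perfect 11th (11th): Ab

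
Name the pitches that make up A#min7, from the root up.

A#min7: minor seventh on A♯.
root → A♯
3rd (minor 3rd) → C♯
5th (perfect 5th) → E♯
7th (minor 7th) → G♯

A♯, C♯, E♯, G♯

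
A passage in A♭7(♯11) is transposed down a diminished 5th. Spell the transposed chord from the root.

Transposed root: Ab → D (diminished 5th down). So we spell D dominant seventh sharp eleven:
D — root
F# — major 3rd
A — perfect 5th
C — minor 7th
G# — augmented 11th

D, F#, A, C, G#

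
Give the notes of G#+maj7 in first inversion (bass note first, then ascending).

In root position, G#+maj7 is G♯–B♯–D𝄪–F𝄪.
First inversion puts the third (B♯) in the bass.

B♯ – D𝄪 – F𝄪 – G♯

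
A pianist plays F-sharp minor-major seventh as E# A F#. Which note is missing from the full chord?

The full F-sharp minor-major seventh chord is F#, A, C#, E#.
Comparing with the voicing, the perfect 5th (5th) — C# — is absent.

C#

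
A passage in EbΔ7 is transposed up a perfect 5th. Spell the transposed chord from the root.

A perfect 5th up from E♭ is B♭, so the new chord is B♭ major seventh.
Root: B♭
Major 3rd (3rd): D
Perfect 5th (5th): F
Major 7th (7th): A

B♭, D, F, A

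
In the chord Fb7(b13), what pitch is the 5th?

Cb

Root of Fb7(b13) = Fb. The 5th is a perfect 5th: Fb up a perfect 5th → Cb.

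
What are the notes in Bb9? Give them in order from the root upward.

Bb9 is a dominant ninth built on B♭.
B♭ — root
D — major 3rd
F — perfect 5th
A♭ — minor 7th
C — major 9th

B♭, D, F, A♭, C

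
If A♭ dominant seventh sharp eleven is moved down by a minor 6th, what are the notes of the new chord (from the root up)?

C  E  G  B-flat  F-sharp

A minor 6th down from A-flat is C, so the new chord is C dominant seventh sharp eleven.
root → C
3rd (major 3rd) → E
5th (perfect 5th) → G
7th (minor 7th) → B-flat
11th (augmented 11th) → F-sharp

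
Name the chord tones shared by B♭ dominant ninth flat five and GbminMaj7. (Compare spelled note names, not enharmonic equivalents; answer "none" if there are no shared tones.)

none

B♭ dominant ninth flat five = Bb, D, Fb, Ab, C.
GbminMaj7 = Gb, Bbb, Db, F.
Shared: none.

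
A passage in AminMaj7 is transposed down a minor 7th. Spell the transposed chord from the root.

A minor 7th down from A is B, so the new chord is B minor-major seventh.
B — root
D — minor 3rd
F# — perfect 5th
A# — major 7th

B – D – F# – A#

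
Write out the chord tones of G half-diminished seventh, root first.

G B-flat D-flat F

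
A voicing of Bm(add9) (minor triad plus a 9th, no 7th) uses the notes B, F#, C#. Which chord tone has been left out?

D

The full Bm(add9) chord is B, D, F#, C#.
Comparing with the voicing, the minor 3rd (3rd) — D — is absent.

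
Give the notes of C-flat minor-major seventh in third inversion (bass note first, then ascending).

Bb, Cb, Ebb, Gb

C-flat minor-major seventh = Cb–Ebb–Gb–Bb; third inversion → seventh (Bb) lowest.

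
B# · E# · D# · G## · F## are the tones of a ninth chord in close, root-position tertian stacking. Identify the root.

E#

Arranged so that each adjacent pair is a third by letter name: E# – G## – B# – D# – F##.
The bottom of that stack, E#, is the root (this is E# dominant ninth).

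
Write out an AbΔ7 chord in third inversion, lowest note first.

AbΔ7 = Ab–C–Eb–G; third inversion → seventh (G) lowest.

G Ab C Eb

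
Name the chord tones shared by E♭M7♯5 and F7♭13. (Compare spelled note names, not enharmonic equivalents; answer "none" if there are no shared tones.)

E♭M7♯5: Eb G B D
F7♭13: F A C Eb Db
Common to both → Eb.

Eb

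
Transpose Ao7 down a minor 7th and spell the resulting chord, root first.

B  D  F  Ab

Transposed root: A → B (minor 7th down). So we spell B diminished seventh:
B — root
D — minor 3rd
F — diminished 5th
Ab — diminished 7th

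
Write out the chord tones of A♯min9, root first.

A♯ – C♯ – E♯ – G♯ – B♯

Root A♯, quality minor ninth:
Root: A♯
Minor 3rd (3rd): C♯
Perfect 5th (5th): E♯
Minor 7th (7th): G♯
Major 9th (9th): B♯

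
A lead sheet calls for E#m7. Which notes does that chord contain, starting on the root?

E#, G#, B#, D#

E#m7 is a minor seventh built on E#.
Root: E#
Minor 3rd (3rd): G#
Perfect 5th (5th): B#
Minor 7th (7th): D#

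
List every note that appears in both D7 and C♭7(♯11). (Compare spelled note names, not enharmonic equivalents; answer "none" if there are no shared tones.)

none

D7: D F# A C
C♭7(♯11): Cb Eb Gb Bbb F
Common to both → none.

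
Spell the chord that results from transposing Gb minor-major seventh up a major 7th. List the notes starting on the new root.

F – A-flat – C – E

A major 7th up from G-flat is F, so the new chord is F minor-major seventh.
root → F
3rd (minor 3rd) → A-flat
5th (perfect 5th) → C
7th (major 7th) → E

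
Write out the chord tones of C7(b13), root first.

C E G Bb Ab

C7(b13) is a dominant seventh flat thirteen built on C.
Root: C
Major 3rd (3rd): E
Perfect 5th (5th): G
Minor 7th (7th): Bb
Minor 13th (13th): Ab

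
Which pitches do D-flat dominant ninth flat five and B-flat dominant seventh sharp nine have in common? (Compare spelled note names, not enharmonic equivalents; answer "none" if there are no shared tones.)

F

D-flat dominant ninth flat five = D-flat, F, A-double-flat, C-flat, E-flat.
B-flat dominant seventh sharp nine = B-flat, D, F, A-flat, C-sharp.
Shared: F.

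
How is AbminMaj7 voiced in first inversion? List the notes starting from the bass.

AbminMaj7 = Ab–Cb–Eb–G; first inversion → third (Cb) lowest.

Cb  Eb  G  Ab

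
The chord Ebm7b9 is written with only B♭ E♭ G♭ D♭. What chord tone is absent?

F♭

The full Ebm7b9 chord is E♭, G♭, B♭, D♭, F♭.
Comparing with the voicing, the minor 9th (9th) — F♭ — is absent.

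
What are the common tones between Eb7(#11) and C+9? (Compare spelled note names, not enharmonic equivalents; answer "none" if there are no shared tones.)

Eb7(#11) = Eb, G, Bb, Db, A.
C+9 = C, E, G#, Bb, D.
Shared: Bb.

Bb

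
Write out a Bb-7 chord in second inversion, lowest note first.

In root position, Bb-7 is Bb–Db–F–Ab.
Second inversion puts the fifth (F) in the bass.

F, Ab, Bb, Db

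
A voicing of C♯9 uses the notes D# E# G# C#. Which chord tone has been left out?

The full C♯9 chord is C#, E#, G#, B, D#.
Comparing with the voicing, the minor 7th (7th) — B — is absent.

B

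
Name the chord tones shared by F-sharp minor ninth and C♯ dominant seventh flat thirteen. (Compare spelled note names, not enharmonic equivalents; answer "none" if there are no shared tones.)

A, C-sharp, G-sharp

F-sharp minor ninth = F-sharp, A, C-sharp, E, G-sharp.
C♯ dominant seventh flat thirteen = C-sharp, E-sharp, G-sharp, B, A.
Shared: A, C-sharp, G-sharp.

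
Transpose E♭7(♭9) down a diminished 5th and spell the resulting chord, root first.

A diminished 5th down from Eb is A, so the new chord is A dominant seventh flat nine.
A — root
C# — major 3rd
E — perfect 5th
G — minor 7th
Bb — minor 9th

A, C#, E, G, Bb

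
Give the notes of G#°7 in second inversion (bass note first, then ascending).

G#°7 = G#–B–D–F; second inversion → fifth (D) lowest.

D, F, G#, B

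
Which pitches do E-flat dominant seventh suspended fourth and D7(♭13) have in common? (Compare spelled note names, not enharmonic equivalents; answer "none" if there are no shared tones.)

E-flat dominant seventh suspended fourth: E♭ A♭ B♭ D♭
D7(♭13): D F♯ A C B♭
Common to both → B♭.

B♭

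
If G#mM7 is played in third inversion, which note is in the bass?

G#mM7 = G#–B–D#–F##. Third inversion → seventh in the bass = F##.

F##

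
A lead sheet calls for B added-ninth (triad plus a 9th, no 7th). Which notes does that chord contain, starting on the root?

B added-ninth is an added-ninth built on B.
B — root
D-sharp — major 3rd
F-sharp — perfect 5th
C-sharp — major 9th

B, D-sharp, F-sharp, C-sharp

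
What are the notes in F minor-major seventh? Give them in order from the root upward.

F  Ab  C  E

Root F, quality minor-major seventh:
root → F
3rd (minor 3rd) → Ab
5th (perfect 5th) → C
7th (major 7th) → E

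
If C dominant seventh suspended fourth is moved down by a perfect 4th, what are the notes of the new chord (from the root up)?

A perfect 4th down from C is G, so the new chord is G dominant seventh suspended fourth.
G — root
C — perfect 4th
D — perfect 5th
F — minor 7th

G C D F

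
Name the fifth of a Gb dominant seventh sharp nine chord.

Gb dominant seventh sharp nine is built on G-flat; its 5th is a perfect 5th above the root.
A fifth above G uses the letter D, and the perfect 5th above G-flat is D-flat.

D-flat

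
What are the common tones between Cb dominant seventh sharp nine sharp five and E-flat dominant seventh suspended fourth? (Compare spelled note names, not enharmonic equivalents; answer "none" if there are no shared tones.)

E-flat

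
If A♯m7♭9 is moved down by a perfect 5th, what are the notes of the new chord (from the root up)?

Transposed root: A# → D# (perfect 5th down). So we spell D# minor seventh flat nine:
- root: D#
- minor 3rd: F#
- perfect 5th: A#
- minor 7th: C#
- minor 9th: E

D#, F#, A#, C#, E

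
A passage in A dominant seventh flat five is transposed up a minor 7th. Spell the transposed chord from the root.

G – B – Db – F

A up a minor 7th → G. New chord: G dominant seventh flat five.
G — root
B — major 3rd
Db — diminished 5th
F — minor 7th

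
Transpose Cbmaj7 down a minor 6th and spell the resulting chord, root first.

Eb, G, Bb, D

Transposed root: Cb → Eb (minor 6th down). So we spell Eb major seventh:
root → Eb
3rd (major 3rd) → G
5th (perfect 5th) → Bb
7th (major 7th) → D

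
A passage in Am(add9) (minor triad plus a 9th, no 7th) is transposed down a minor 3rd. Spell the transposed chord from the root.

F#, A, C#, G#

A down a minor 3rd → F#. New chord: F# minor added-ninth.
F# — root
A — minor 3rd
C# — perfect 5th
G# — major 9th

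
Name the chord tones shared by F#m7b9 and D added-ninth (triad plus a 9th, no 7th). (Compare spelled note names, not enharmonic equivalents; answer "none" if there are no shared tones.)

F#, A, E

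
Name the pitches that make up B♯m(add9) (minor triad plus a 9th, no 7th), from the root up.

Root B♯, quality minor added-ninth:
Root: B♯
Minor 3rd (3rd): D♯
Perfect 5th (5th): F𝄪
Major 9th (9th): C𝄪

B♯ – D♯ – F𝄪 – C𝄪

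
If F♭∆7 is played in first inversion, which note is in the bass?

F♭∆7 in root position is Fb–Ab–Cb–Eb.
First inversion places the third in the bass, which is Ab.

Ab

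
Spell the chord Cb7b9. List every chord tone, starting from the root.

Cb – Eb – Gb – Bbb – Dbb

Root Cb, quality dominant seventh flat nine:
root → Cb
3rd (major 3rd) → Eb
5th (perfect 5th) → Gb
7th (minor 7th) → Bbb
9th (minor 9th) → Dbb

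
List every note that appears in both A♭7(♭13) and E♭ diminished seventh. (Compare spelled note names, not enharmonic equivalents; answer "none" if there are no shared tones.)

A♭7(♭13) = Ab, C, Eb, Gb, Fb.
E♭ diminished seventh = Eb, Gb, Bbb, Dbb.
Shared: Eb, Gb.

Eb  Gb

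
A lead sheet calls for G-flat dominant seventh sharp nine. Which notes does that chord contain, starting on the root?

G-flat dominant seventh sharp nine is a dominant seventh sharp nine built on Gb.
root → Gb
3rd (major 3rd) → Bb
5th (perfect 5th) → Db
7th (minor 7th) → Fb
9th (augmented 9th) → A

Gb, Bb, Db, Fb, A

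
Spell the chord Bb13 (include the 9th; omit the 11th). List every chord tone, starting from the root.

Bb, D, F, Ab, C, G

Bb13 is a dominant thirteenth built on Bb.
root → Bb
3rd (major 3rd) → D
5th (perfect 5th) → F
7th (minor 7th) → Ab
9th (major 9th) → C
13th (major 13th) → G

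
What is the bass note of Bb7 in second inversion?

Bb7 = B♭–D–F–A♭. Second inversion → fifth in the bass = F.

F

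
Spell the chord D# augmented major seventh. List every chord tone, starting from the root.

D# augmented major seventh: augmented major seventh on D#.
Root: D#
Major 3rd (3rd): F##
Augmented 5th (5th): A##
Major 7th (7th): C##

D#, F##, A##, C##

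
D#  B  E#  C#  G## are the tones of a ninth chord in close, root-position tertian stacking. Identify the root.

Arranged so that each adjacent pair is a third by letter name: C# – E# – G## – B – D#.
The bottom of that stack, C#, is the root (this is C# dominant ninth sharp five).

C#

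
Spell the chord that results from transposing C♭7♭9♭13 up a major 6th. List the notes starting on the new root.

A major 6th up from Cb is Ab, so the new chord is Ab dominant seventh flat nine flat thirteen.
Ab — root
C — major 3rd
Eb — perfect 5th
Gb — minor 7th
Bbb — minor 9th
Fb — minor 13th

Ab, C, Eb, Gb, Bbb, Fb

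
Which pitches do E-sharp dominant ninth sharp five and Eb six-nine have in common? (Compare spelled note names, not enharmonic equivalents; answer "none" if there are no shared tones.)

E-sharp dominant ninth sharp five: E-sharp G-double-sharp B-double-sharp D-sharp F-double-sharp
Eb six-nine: E-flat G B-flat C F
Common to both → none.

none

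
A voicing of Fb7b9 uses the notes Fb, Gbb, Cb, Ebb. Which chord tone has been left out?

Ab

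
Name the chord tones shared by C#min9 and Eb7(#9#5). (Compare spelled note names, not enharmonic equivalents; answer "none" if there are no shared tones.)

C#min9: C# E G# B D#
Eb7(#9#5): Eb G B Db F#
Common to both → B.

B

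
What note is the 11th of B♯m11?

E#

Root of B♯m11 = B#. The 11th is a perfect 11th: B# up a perfect 11th → E#.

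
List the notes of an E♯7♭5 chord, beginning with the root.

E# – G## – B – D#

E♯7♭5 is a dominant seventh flat five built on E#.
- root: E#
- major 3rd: G##
- diminished 5th: B
- minor 7th: D#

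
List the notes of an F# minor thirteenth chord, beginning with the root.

F# minor thirteenth: minor thirteenth on F♯.
root → F♯
3rd (minor 3rd) → A
5th (perfect 5th) → C♯
7th (minor 7th) → E
9th (major 9th) → G♯
11th (perfect 11th) → B
13th (major 13th) → D♯

F♯, A, C♯, E, G♯, B, D♯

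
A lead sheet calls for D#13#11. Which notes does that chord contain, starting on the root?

Root D#, quality dominant thirteenth sharp eleven:
root → D#
3rd (major 3rd) → F##
5th (perfect 5th) → A#
7th (minor 7th) → C#
9th (major 9th) → E#
11th (augmented 11th) → G##
13th (major 13th) → B#

D# F## A# C# E# G## B#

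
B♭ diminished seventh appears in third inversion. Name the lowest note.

B♭ diminished seventh = Bb–Db–Fb–Abb. Third inversion → seventh in the bass = Abb.

Abb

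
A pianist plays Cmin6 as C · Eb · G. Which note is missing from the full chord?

The full Cmin6 chord is C, Eb, G, A.
Comparing with the voicing, the major 6th (6th) — A — is absent.

A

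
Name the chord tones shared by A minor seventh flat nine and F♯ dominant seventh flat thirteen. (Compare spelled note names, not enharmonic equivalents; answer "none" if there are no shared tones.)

E

A minor seventh flat nine = A, C, E, G, B-flat.
F♯ dominant seventh flat thirteen = F-sharp, A-sharp, C-sharp, E, D.
Shared: E.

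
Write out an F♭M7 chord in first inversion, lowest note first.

Ab, Cb, Eb, Fb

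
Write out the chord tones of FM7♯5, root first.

FM7♯5 is an augmented major seventh built on F.
F — root
A — major 3rd
C# — augmented 5th
E — major 7th

F  A  C#  E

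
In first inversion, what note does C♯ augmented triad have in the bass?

E#

C♯ augmented triad in root position is C#–E#–G##.
First inversion places the third in the bass, which is E#.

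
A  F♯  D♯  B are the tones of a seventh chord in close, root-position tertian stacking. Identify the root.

B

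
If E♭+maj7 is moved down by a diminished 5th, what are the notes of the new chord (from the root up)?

A – C# – E# – G#

A diminished 5th down from Eb is A, so the new chord is A augmented major seventh.
root → A
3rd (major 3rd) → C#
5th (augmented 5th) → E#
7th (major 7th) → G#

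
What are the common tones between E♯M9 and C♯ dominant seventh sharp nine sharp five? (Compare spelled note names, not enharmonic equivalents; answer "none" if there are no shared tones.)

E♯M9: E# G## B# D## F##
C♯ dominant seventh sharp nine sharp five: C# E# G## B D##
Common to both → E#, G##, D##.

E#, G##, D##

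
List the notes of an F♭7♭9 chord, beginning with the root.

Fb, Ab, Cb, Ebb, Gbb

Root Fb, quality dominant seventh flat nine:
Fb — root
Ab — major 3rd
Cb — perfect 5th
Ebb — minor 7th
Gbb — minor 9th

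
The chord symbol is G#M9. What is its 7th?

Root of G#M9 = G#. The 7th is a major 7th: G# up a major 7th → F##.

F##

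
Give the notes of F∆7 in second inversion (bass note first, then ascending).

C  E  F  A

In root position, F∆7 is F–A–C–E.
Second inversion puts the fifth (C) in the bass.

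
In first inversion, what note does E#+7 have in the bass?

G##

E#+7 = E#–G##–B##–D#. First inversion → third in the bass = G##.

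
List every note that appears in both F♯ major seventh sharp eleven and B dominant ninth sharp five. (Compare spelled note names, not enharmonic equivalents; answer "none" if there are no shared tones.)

F♯ major seventh sharp eleven: F# A# C# E# B#
B dominant ninth sharp five: B D# F## A C#
Common to both → C#.

C#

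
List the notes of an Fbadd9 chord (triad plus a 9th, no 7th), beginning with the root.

Fbadd9: added-ninth on Fb.
Root: Fb
Major 3rd (3rd): Ab
Perfect 5th (5th): Cb
Major 9th (9th): Gb

Fb Ab Cb Gb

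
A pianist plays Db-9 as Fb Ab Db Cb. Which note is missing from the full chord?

Eb

The full Db-9 chord is Db, Fb, Ab, Cb, Eb.
Comparing with the voicing, the major 9th (9th) — Eb — is absent.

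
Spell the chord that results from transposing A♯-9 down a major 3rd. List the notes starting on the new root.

F# – A – C# – E – G#

A# down a major 3rd → F#. New chord: F# minor ninth.
Root: F#
Minor 3rd (3rd): A
Perfect 5th (5th): C#
Minor 7th (7th): E
Major 9th (9th): G#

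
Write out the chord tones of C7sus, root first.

C7sus: dominant seventh suspended fourth on C.
- root: C
- perfect 4th: F
- perfect 5th: G
- minor 7th: Bb

C – F – G – Bb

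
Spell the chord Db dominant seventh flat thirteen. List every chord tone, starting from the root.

Db, F, Ab, Cb, Bbb

Db dominant seventh flat thirteen: dominant seventh flat thirteen on Db.
Root: Db
Major 3rd (3rd): F
Perfect 5th (5th): Ab
Minor 7th (7th): Cb
Minor 13th (13th): Bbb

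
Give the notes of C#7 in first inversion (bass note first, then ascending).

E♯ G♯ B C♯

In root position, C#7 is C♯–E♯–G♯–B.
First inversion puts the third (E♯) in the bass.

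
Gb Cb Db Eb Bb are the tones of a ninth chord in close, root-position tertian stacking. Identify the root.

Stacking in thirds gives Cb – Eb – Gb – Bb – Db, so Cb is the root — Cb major ninth.

Cb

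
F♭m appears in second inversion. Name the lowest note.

F♭m in root position is F♭–A𝄫–C♭.
Second inversion places the fifth in the bass, which is C♭.

C♭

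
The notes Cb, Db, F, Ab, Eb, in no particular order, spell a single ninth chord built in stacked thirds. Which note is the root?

Db

Stacking in thirds gives Db – F – Ab – Cb – Eb, so Db is the root — Db dominant ninth.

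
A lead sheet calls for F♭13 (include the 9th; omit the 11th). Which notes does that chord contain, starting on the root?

F♭13 is a dominant thirteenth built on Fb.
root → Fb
3rd (major 3rd) → Ab
5th (perfect 5th) → Cb
7th (minor 7th) → Ebb
9th (major 9th) → Gb
13th (major 13th) → Db

Fb, Ab, Cb, Ebb, Gb, Db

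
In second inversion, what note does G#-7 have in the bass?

D#

G#-7 = G#–B–D#–F#. Second inversion → fifth in the bass = D#.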